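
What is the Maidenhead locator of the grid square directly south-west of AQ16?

AQ05

Longitude square 1; −1 → 0.
Latitude square 6; −1 → 5.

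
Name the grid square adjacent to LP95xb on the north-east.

Longitude subsquare x = 23; +1 → 24, wraps to 0 = a, carry into square.
Longitude square 9; +1 → 10, wraps to 0, carry into field.
Longitude field L = 11; +1 → 12 = M.
Latitude subsquare b = 1; +1 → 2 = c.

MP05ac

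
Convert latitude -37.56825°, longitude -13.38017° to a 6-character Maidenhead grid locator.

Add 180° to longitude and 90° to latitude: 166.6198, 52.4318.
Field (20°×10°, letters A–R): lon ⌊166.6198/20⌋ = 8 → I; lat ⌊52.4318/10⌋ = 5 → F.
Square (2°×1°, digits 0–9): lon ⌊6.6198/2⌋ = 3; lat ⌊2.4318/1⌋ = 2.
Subsquare (5′×2.5′, letters a–x): lon ⌊0.6198/0.0833333⌋ = 7 → h; lat ⌊0.4318/0.0416667⌋ = 10 → k.

IF32hk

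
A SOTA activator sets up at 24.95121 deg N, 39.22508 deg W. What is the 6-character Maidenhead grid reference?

Shift to the Maidenhead origin (180°W, 90°S): lon 140.7749, lat 114.9512.
Field: lon ⌊140.7749/20⌋ = 7 → H; lat ⌊114.9512/10⌋ = 11 → L.
Square: lon ⌊0.7749/2⌋ = 0; lat ⌊4.9512/1⌋ = 4.
Subsquare: lon ⌊0.7749/0.0833333⌋ = 9 → j; lat ⌊0.9512/0.0416667⌋ = 22 → w.

HL04jw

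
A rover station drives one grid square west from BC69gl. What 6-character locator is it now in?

Longitude subsquare g = 6; −1 → 5 = f.
The latitude characters are unchanged.

BC69fl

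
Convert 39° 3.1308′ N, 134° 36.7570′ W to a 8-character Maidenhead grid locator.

CM29qb62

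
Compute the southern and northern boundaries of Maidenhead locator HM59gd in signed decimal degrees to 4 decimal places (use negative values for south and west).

Field H=7, M=12: +7·20° lon, +12·10° lat → SW at lon -40°, lat 30°.
Square 5, 9: +5·2° lon, +9·1° lat → SW at lon -30°, lat 39°.
Subsquare g=6, d=3: +6·0.0833333° lon, +3·0.0416667° lat → SW at lon -29.5°, lat 39.125°.
Cell spans 0.0833333° lon × 0.0416667° lat.
south 39.1250, north 39.1667.

39.1250, 39.1667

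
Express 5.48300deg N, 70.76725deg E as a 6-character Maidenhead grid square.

MJ55jl

Add 180° to longitude and 90° to latitude: 250.7672, 95.4830.
Field (20°×10°, letters A–R): lon ⌊250.7672/20⌋ = 12 → M; lat ⌊95.4830/10⌋ = 9 → J.
Square (2°×1°, digits 0–9): lon ⌊10.7672/2⌋ = 5; lat ⌊5.4830/1⌋ = 5.
Subsquare (5′×2.5′, letters a–x): lon ⌊0.7672/0.0833333⌋ = 9 → j; lat ⌊0.4830/0.0416667⌋ = 11 → l.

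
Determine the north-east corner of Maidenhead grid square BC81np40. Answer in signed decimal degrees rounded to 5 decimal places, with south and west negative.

Field B=1, C=2: +1·20° lon, +2·10° lat → SW at lon -160°, lat -70°.
Square 8, 1: +8·2° lon, +1·1° lat → SW at lon -144°, lat -69°.
Subsquare n=13, p=15: +13·0.0833333° lon, +15·0.0416667° lat → SW at lon -142.917°, lat -68.375°.
Extended square 4, 0: +4·0.00833333° lon, +0·0.00416667° lat → SW at lon -142.883°, lat -68.375°.
Cell spans 0.00833333° lon × 0.00416667° lat. NE corner is SW corner plus one full cell.
latitude -68.37083, longitude -142.87500.

-68.37083, -142.87500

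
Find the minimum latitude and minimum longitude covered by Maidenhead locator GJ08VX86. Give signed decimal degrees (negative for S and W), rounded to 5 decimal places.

8.98333, -58.18333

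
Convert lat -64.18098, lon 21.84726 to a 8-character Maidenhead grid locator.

Add 180° to longitude and 90° to latitude: 201.84726, 25.81902.
Field: 201.84726/20 → 10 → K, 25.81902/10 → 2 → C; chars KC.
Square: 1.84726/2 → 0, 5.81902/1 → 5; chars 05.
Subsquare: 1.84726/0.0833333 → 22 → w, 0.81902/0.0416667 → 19 → t; chars wt.
Extended square: 0.01393/0.00833333 → 1, 0.02735/0.00416667 → 6; chars 16.

KC05wt16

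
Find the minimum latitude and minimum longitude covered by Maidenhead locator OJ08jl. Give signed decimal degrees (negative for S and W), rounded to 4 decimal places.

8.4583, 100.7500

Field O=14, J=9: +14·20° lon, +9·10° lat → SW at lon 100°, lat 0°.
Square 0, 8: +0·2° lon, +8·1° lat → SW at lon 100°, lat 8°.
Subsquare j=9, l=11: +9·0.0833333° lon, +11·0.0416667° lat → SW at lon 100.75°, lat 8.45833°.
latitude 8.4583, longitude 100.7500.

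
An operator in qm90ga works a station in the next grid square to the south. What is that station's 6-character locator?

Latitude subsquare a = 0; −1 → -1, wraps to 23 = x, carry into square.
Latitude square 0; −1 → -1, wraps to 9, carry into field.
Latitude field M = 12; −1 → 11 = L.
The longitude characters are unchanged.

QL99gx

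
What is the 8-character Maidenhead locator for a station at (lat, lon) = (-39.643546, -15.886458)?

IF20bi35

Shift to the Maidenhead origin (180°W, 90°S): lon 164.11354, lat 50.35645.
Field: lon ⌊164.11354/20⌋ = 8 → I; lat ⌊50.35645/10⌋ = 5 → F.
Square: lon ⌊4.11354/2⌋ = 2; lat ⌊0.35645/1⌋ = 0.
Subsquare: lon ⌊0.11354/0.0833333⌋ = 1 → b; lat ⌊0.35645/0.0416667⌋ = 8 → i.
Extended square: lon ⌊0.03021/0.00833333⌋ = 3; lat ⌊0.02312/0.00416667⌋ = 5.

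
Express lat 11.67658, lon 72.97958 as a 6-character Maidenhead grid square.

MK61lq

Add 180° to longitude and 90° to latitude: 252.9796, 101.6766.
Field: 252.9796/20 → 12 → M, 101.6766/10 → 10 → K; chars MK.
Square: 12.9796/2 → 6, 1.6766/1 → 1; chars 61.
Subsquare: 0.9796/0.0833333 → 11 → l, 0.6766/0.0416667 → 16 → q; chars lq.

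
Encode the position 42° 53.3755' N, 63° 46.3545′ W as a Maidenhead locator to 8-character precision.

FN82cv73

Shift to the Maidenhead origin (180°W, 90°S): lon 116.22742, lat 132.88959.
Field (20°×10°, letters A–R): lon ⌊116.22742/20⌋ = 5 → F; lat ⌊132.88959/10⌋ = 13 → N.
Square (2°×1°, digits 0–9): lon ⌊16.22742/2⌋ = 8; lat ⌊2.88959/1⌋ = 2.
Subsquare (5′×2.5′, letters a–x): lon ⌊0.22742/0.0833333⌋ = 2 → c; lat ⌊0.88959/0.0416667⌋ = 21 → v.
Extended square (30″×15″, digits 0–9): lon ⌊0.06076/0.00833333⌋ = 7; lat ⌊0.01459/0.00416667⌋ = 3.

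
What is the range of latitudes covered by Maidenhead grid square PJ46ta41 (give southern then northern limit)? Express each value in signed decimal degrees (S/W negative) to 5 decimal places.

6.00417, 6.00833

Field P=15, J=9: +15·20° lon, +9·10° lat → SW at lon 120°, lat 0°.
Square 4, 6: +4·2° lon, +6·1° lat → SW at lon 128°, lat 6°.
Subsquare t=19, a=0: +19·0.0833333° lon, +0·0.0416667° lat → SW at lon 129.583°, lat 6°.
Extended square 4, 1: +4·0.00833333° lon, +1·0.00416667° lat → SW at lon 129.617°, lat 6.00417°.
Cell spans 0.00833333° lon × 0.00416667° lat.
south 6.00417, north 6.00833.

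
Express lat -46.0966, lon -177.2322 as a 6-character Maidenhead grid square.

AE13jv

Add 180° to longitude and 90° to latitude: 2.7678, 43.9034.
Field: lon ⌊2.7678/20⌋ = 0 → A; lat ⌊43.9034/10⌋ = 4 → E.
Square: lon ⌊2.7678/2⌋ = 1; lat ⌊3.9034/1⌋ = 3.
Subsquare: lon ⌊0.7678/0.0833333⌋ = 9 → j; lat ⌊0.9034/0.0416667⌋ = 21 → v.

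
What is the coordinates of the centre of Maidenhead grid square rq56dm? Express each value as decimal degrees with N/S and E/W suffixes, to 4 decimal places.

76.5208° N, 170.2917° E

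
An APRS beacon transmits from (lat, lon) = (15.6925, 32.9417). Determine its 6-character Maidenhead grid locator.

Add 180° to longitude and 90° to latitude: 212.9417, 105.6925.
Field (20°×10°, letters A–R): 212.9417/20 → 10 → K, 105.6925/10 → 10 → K; chars KK.
Square (2°×1°, digits 0–9): 12.9417/2 → 6, 5.6925/1 → 5; chars 65.
Subsquare (5′×2.5′, letters a–x): 0.9417/0.0833333 → 11 → l, 0.6925/0.0416667 → 16 → q; chars lq.

KK65lq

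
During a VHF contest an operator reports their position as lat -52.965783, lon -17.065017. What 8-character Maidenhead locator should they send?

ID17la28

Shift to the Maidenhead origin (180°W, 90°S): lon 162.93498, lat 37.03422.
Field: lon ⌊162.93498/20⌋ = 8 → I; lat ⌊37.03422/10⌋ = 3 → D.
Square: lon ⌊2.93498/2⌋ = 1; lat ⌊7.03422/1⌋ = 7.
Subsquare: lon ⌊0.93498/0.0833333⌋ = 11 → l; lat ⌊0.03422/0.0416667⌋ = 0 → a.
Extended square: lon ⌊0.01832/0.00833333⌋ = 2; lat ⌊0.03422/0.00416667⌋ = 8.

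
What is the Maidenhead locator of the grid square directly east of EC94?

FC04

Longitude square 9; +1 → 10, wraps to 0, carry into field.
Longitude field E = 4; +1 → 5 = F.
The latitude characters are unchanged.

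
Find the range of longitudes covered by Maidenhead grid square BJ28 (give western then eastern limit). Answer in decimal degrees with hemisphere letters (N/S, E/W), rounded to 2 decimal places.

156.00° W, 154.00° W

Field B=1, J=9: +1·20° lon, +9·10° lat → SW at lon -160°, lat 0°.
Square 2, 8: +2·2° lon, +8·1° lat → SW at lon -156°, lat 8°.
Cell spans 2° lon × 1° lat.
west 156.00° W, east 154.00° W.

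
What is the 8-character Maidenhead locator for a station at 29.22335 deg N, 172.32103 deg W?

AL39uf13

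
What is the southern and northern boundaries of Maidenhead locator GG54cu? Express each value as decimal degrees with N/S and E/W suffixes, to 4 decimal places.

Field G=6, G=6: +6·20° lon, +6·10° lat → SW at lon -60°, lat -30°.
Square 5, 4: +5·2° lon, +4·1° lat → SW at lon -50°, lat -26°.
Subsquare c=2, u=20: +2·0.0833333° lon, +20·0.0416667° lat → SW at lon -49.8333°, lat -25.1667°.
Cell spans 0.0833333° lon × 0.0416667° lat.
south 25.1667° S, north 25.1250° S.

25.1667° S, 25.1250° S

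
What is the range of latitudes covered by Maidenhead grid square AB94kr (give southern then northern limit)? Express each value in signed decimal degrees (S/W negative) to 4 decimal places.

Field A=0, B=1: +0·20° lon, +1·10° lat → SW at lon -180°, lat -80°.
Square 9, 4: +9·2° lon, +4·1° lat → SW at lon -162°, lat -76°.
Subsquare k=10, r=17: +10·0.0833333° lon, +17·0.0416667° lat → SW at lon -161.167°, lat -75.2917°.
Cell spans 0.0833333° lon × 0.0416667° lat.
south -75.2917, north -75.2500.

-75.2917, -75.2500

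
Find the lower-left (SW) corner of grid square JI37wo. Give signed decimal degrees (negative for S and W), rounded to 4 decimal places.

Field J=9, I=8: +9·20° lon, +8·10° lat → SW at lon 0°, lat -10°.
Square 3, 7: +3·2° lon, +7·1° lat → SW at lon 6°, lat -3°.
Subsquare w=22, o=14: +22·0.0833333° lon, +14·0.0416667° lat → SW at lon 7.83333°, lat -2.41667°.
latitude -2.4167, longitude 7.8333.

-2.4167, 7.8333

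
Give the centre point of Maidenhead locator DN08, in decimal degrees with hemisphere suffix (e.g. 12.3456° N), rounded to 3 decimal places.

Field D=3, N=13: +3·20° lon, +13·10° lat → SW at lon -120°, lat 40°.
Square 0, 8: +0·2° lon, +8·1° lat → SW at lon -120°, lat 48°.
Cell spans 2° lon × 1° lat. Centre is SW corner plus half of each.
latitude 48.500° N, longitude 119.000° W.

48.500° N, 119.000° W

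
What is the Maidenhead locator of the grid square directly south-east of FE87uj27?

FE87uj36

Longitude extended square 2; +1 → 3.
Latitude extended square 7; −1 → 6.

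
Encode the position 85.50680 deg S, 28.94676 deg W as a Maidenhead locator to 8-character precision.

Shift to the Maidenhead origin (180°W, 90°S): lon 151.05324, lat 4.49320.
Field: lon ⌊151.05324/20⌋ = 7 → H; lat ⌊4.49320/10⌋ = 0 → A.
Square: lon ⌊11.05324/2⌋ = 5; lat ⌊4.49320/1⌋ = 4.
Subsquare: lon ⌊1.05324/0.0833333⌋ = 12 → m; lat ⌊0.49320/0.0416667⌋ = 11 → l.
Extended square: lon ⌊0.05324/0.00833333⌋ = 6; lat ⌊0.03487/0.00416667⌋ = 8.

HA54ml68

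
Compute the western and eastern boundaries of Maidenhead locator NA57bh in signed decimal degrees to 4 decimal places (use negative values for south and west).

90.0833, 90.1667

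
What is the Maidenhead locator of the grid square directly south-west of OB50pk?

OB50oj

Longitude subsquare p = 15; −1 → 14 = o.
Latitude subsquare k = 10; −1 → 9 = j.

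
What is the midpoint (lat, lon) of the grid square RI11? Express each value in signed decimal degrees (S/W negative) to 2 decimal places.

-8.50, 163.00

Field R=17, I=8: +17·20° lon, +8·10° lat → SW at lon 160°, lat -10°.
Square 1, 1: +1·2° lon, +1·1° lat → SW at lon 162°, lat -9°.
Cell spans 2° lon × 1° lat. Centre is SW corner plus half of each.
latitude -8.50, longitude 163.00.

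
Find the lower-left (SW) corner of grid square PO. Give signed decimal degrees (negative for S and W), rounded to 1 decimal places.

Field P=15, O=14: +15·20° lon, +14·10° lat → SW at lon 120°, lat 50°.
latitude 50.0, longitude 120.0.

50.0, 120.0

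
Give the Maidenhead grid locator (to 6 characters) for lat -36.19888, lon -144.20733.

Offset from 180°W / 90°S: lon 35.7927°, lat 53.8011°.
Field: lon ⌊35.7927/20⌋ = 1 → B; lat ⌊53.8011/10⌋ = 5 → F.
Square: lon ⌊15.7927/2⌋ = 7; lat ⌊3.8011/1⌋ = 3.
Subsquare: lon ⌊1.7927/0.0833333⌋ = 21 → v; lat ⌊0.8011/0.0416667⌋ = 19 → t.

BF73vt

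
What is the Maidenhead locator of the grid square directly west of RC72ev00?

RC72dv90

Longitude extended square 0; −1 → -1, wraps to 9, carry into subsquare.
Longitude subsquare e = 4; −1 → 3 = d.
The latitude characters are unchanged.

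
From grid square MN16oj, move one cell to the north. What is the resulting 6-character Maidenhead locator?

MN16ok

Latitude subsquare j = 9; +1 → 10 = k.
The longitude characters are unchanged.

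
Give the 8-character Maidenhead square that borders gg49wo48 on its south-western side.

GG49wo37

Longitude extended square 4; −1 → 3.
Latitude extended square 8; −1 → 7.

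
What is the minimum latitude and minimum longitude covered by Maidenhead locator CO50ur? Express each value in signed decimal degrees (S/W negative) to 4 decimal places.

50.7083, -128.3333

Field C=2, O=14: +2·20° lon, +14·10° lat → SW at lon -140°, lat 50°.
Square 5, 0: +5·2° lon, +0·1° lat → SW at lon -130°, lat 50°.
Subsquare u=20, r=17: +20·0.0833333° lon, +17·0.0416667° lat → SW at lon -128.333°, lat 50.7083°.
latitude 50.7083, longitude -128.3333.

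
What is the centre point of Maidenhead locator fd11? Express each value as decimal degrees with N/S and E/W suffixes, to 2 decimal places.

Field F=5, D=3: +5·20° lon, +3·10° lat → SW at lon -80°, lat -60°.
Square 1, 1: +1·2° lon, +1·1° lat → SW at lon -78°, lat -59°.
Cell spans 2° lon × 1° lat. Centre is SW corner plus half of each.
latitude 58.50° S, longitude 77.00° W.

58.50° S, 77.00° W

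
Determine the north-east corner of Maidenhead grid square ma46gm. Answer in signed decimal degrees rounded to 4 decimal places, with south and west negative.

-83.4583, 68.5833

Field M=12, A=0: +12·20° lon, +0·10° lat → SW at lon 60°, lat -90°.
Square 4, 6: +4·2° lon, +6·1° lat → SW at lon 68°, lat -84°.
Subsquare g=6, m=12: +6·0.0833333° lon, +12·0.0416667° lat → SW at lon 68.5°, lat -83.5°.
Cell spans 0.0833333° lon × 0.0416667° lat. NE corner is SW corner plus one full cell.
latitude -83.4583, longitude 68.5833.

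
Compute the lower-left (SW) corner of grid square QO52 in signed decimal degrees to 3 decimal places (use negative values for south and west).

52.000, 150.000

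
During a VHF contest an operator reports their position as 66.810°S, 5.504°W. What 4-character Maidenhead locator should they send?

IC73

Add 180° to longitude and 90° to latitude: 174.50, 23.19.
Field: lon ⌊174.50/20⌋ = 8 → I; lat ⌊23.19/10⌋ = 2 → C.
Square: lon ⌊14.50/2⌋ = 7; lat ⌊3.19/1⌋ = 3.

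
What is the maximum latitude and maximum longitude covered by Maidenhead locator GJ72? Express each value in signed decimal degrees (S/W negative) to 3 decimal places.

3.000, -44.000

Field G=6, J=9: +6·20° lon, +9·10° lat → SW at lon -60°, lat 0°.
Square 7, 2: +7·2° lon, +2·1° lat → SW at lon -46°, lat 2°.
Cell spans 2° lon × 1° lat. NE corner is SW corner plus one full cell.
latitude 3.000, longitude -44.000.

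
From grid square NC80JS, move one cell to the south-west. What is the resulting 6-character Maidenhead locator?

NC80ir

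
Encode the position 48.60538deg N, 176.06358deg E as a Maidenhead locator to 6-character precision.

RN88ao

Offset from 180°W / 90°S: lon 356.0636°, lat 138.6054°.
Field: 356.0636/20 → 17 → R, 138.6054/10 → 13 → N; chars RN.
Square: 16.0636/2 → 8, 8.6054/1 → 8; chars 88.
Subsquare: 0.0636/0.0833333 → 0 → a, 0.6054/0.0416667 → 14 → o; chars ao.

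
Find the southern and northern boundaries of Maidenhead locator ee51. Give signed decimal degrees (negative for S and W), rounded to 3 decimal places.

-49.000, -48.000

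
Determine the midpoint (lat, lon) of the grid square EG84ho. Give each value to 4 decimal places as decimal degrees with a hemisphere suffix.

25.3958° S, 83.3750° W

Field E=4, G=6: +4·20° lon, +6·10° lat → SW at lon -100°, lat -30°.
Square 8, 4: +8·2° lon, +4·1° lat → SW at lon -84°, lat -26°.
Subsquare h=7, o=14: +7·0.0833333° lon, +14·0.0416667° lat → SW at lon -83.4167°, lat -25.4167°.
Cell spans 0.0833333° lon × 0.0416667° lat. Centre is SW corner plus half of each.
latitude 25.3958° S, longitude 83.3750° W.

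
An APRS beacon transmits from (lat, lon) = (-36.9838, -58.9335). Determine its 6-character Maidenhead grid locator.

GF03ma

Shift to the Maidenhead origin (180°W, 90°S): lon 121.0665, lat 53.0162.
Field: lon ⌊121.0665/20⌋ = 6 → G; lat ⌊53.0162/10⌋ = 5 → F.
Square: lon ⌊1.0665/2⌋ = 0; lat ⌊3.0162/1⌋ = 3.
Subsquare: lon ⌊1.0665/0.0833333⌋ = 12 → m; lat ⌊0.0162/0.0416667⌋ = 0 → a.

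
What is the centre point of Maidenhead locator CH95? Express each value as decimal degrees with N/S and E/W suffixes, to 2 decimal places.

Field C=2, H=7: +2·20° lon, +7·10° lat → SW at lon -140°, lat -20°.
Square 9, 5: +9·2° lon, +5·1° lat → SW at lon -122°, lat -15°.
Cell spans 2° lon × 1° lat. Centre is SW corner plus half of each.
latitude 14.50° S, longitude 121.00° W.

14.50° S, 121.00° W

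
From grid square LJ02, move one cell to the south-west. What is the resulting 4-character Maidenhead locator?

KJ91

Longitude square 0; −1 → -1, wraps to 9, carry into field.
Longitude field L = 11; −1 → 10 = K.
Latitude square 2; −1 → 1.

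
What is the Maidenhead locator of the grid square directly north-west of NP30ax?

Longitude subsquare a = 0; −1 → -1, wraps to 23 = x, carry into square.
Longitude square 3; −1 → 2.
Latitude subsquare x = 23; +1 → 24, wraps to 0 = a, carry into square.
Latitude square 0; +1 → 1.

NP21xa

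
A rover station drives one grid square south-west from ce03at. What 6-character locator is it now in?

BE93xs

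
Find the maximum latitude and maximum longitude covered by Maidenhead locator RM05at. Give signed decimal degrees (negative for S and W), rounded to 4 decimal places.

Field R=17, M=12: +17·20° lon, +12·10° lat → SW at lon 160°, lat 30°.
Square 0, 5: +0·2° lon, +5·1° lat → SW at lon 160°, lat 35°.
Subsquare a=0, t=19: +0·0.0833333° lon, +19·0.0416667° lat → SW at lon 160°, lat 35.7917°.
Cell spans 0.0833333° lon × 0.0416667° lat. NE corner is SW corner plus one full cell.
latitude 35.8333, longitude 160.0833.

35.8333, 160.0833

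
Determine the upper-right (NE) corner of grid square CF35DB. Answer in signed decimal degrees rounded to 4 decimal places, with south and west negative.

-34.9167, -133.6667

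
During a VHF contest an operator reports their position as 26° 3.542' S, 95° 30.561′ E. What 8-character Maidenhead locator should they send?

Offset from 180°W / 90°S: lon 275.50935°, lat 63.94097°.
Field: 275.50935/20 → 13 → N, 63.94097/10 → 6 → G; chars NG.
Square: 15.50935/2 → 7, 3.94097/1 → 3; chars 73.
Subsquare: 1.50935/0.0833333 → 18 → s, 0.94097/0.0416667 → 22 → w; chars sw.
Extended square: 0.00935/0.00833333 → 1, 0.02430/0.00416667 → 5; chars 15.

NG73sw15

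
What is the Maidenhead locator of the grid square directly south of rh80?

Latitude square 0; −1 → -1, wraps to 9, carry into field.
Latitude field H = 7; −1 → 6 = G.
The longitude characters are unchanged.

RG89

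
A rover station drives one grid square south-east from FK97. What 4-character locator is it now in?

Longitude square 9; +1 → 10, wraps to 0, carry into field.
Longitude field F = 5; +1 → 6 = G.
Latitude square 7; −1 → 6.

GK06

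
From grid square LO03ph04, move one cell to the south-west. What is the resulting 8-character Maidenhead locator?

LO03oh93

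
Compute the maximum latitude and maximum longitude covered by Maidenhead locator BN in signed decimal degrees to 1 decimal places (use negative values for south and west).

Field B=1, N=13: +1·20° lon, +13·10° lat → SW at lon -160°, lat 40°.
Cell spans 20° lon × 10° lat. NE corner is SW corner plus one full cell.
latitude 50.0, longitude -140.0.

50.0, -140.0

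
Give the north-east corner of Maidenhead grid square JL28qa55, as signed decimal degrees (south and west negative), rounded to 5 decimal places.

Field J=9, L=11: +9·20° lon, +11·10° lat → SW at lon 0°, lat 20°.
Square 2, 8: +2·2° lon, +8·1° lat → SW at lon 4°, lat 28°.
Subsquare q=16, a=0: +16·0.0833333° lon, +0·0.0416667° lat → SW at lon 5.33333°, lat 28°.
Extended square 5, 5: +5·0.00833333° lon, +5·0.00416667° lat → SW at lon 5.375°, lat 28.0208°.
Cell spans 0.00833333° lon × 0.00416667° lat. NE corner is SW corner plus one full cell.
latitude 28.02500, longitude 5.38333.

28.02500, 5.38333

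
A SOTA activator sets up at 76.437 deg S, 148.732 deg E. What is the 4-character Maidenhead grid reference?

QB43

Add 180° to longitude and 90° to latitude: 328.73, 13.56.
Field (20°×10°, letters A–R): 328.73/20 → 16 → Q, 13.56/10 → 1 → B; chars QB.
Square (2°×1°, digits 0–9): 8.73/2 → 4, 3.56/1 → 3; chars 43.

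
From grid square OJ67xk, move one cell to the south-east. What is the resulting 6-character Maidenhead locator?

OJ77aj

Longitude subsquare x = 23; +1 → 24, wraps to 0 = a, carry into square.
Longitude square 6; +1 → 7.
Latitude subsquare k = 10; −1 → 9 = j.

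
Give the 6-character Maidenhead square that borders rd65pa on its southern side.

Latitude subsquare a = 0; −1 → -1, wraps to 23 = x, carry into square.
Latitude square 5; −1 → 4.
The longitude characters are unchanged.

RD64px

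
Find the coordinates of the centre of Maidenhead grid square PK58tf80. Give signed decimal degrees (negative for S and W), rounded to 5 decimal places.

Field P=15, K=10: +15·20° lon, +10·10° lat → SW at lon 120°, lat 10°.
Square 5, 8: +5·2° lon, +8·1° lat → SW at lon 130°, lat 18°.
Subsquare t=19, f=5: +19·0.0833333° lon, +5·0.0416667° lat → SW at lon 131.583°, lat 18.2083°.
Extended square 8, 0: +8·0.00833333° lon, +0·0.00416667° lat → SW at lon 131.65°, lat 18.2083°.
Cell spans 0.00833333° lon × 0.00416667° lat. Centre is SW corner plus half of each.
latitude 18.21042, longitude 131.65417.

18.21042, 131.65417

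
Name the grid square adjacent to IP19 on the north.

Latitude square 9; +1 → 10, wraps to 0, carry into field.
Latitude field P = 15; +1 → 16 = Q.
The longitude characters are unchanged.

IQ10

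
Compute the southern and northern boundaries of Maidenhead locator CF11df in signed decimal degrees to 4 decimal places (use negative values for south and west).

-38.7917, -38.7500

Field C=2, F=5: +2·20° lon, +5·10° lat → SW at lon -140°, lat -40°.
Square 1, 1: +1·2° lon, +1·1° lat → SW at lon -138°, lat -39°.
Subsquare d=3, f=5: +3·0.0833333° lon, +5·0.0416667° lat → SW at lon -137.75°, lat -38.7917°.
Cell spans 0.0833333° lon × 0.0416667° lat.
south -38.7917, north -38.7500.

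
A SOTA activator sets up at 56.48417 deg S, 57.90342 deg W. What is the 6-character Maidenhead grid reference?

GD13bm

Shift to the Maidenhead origin (180°W, 90°S): lon 122.0966, lat 33.5158.
Field: 122.0966/20 → 6 → G, 33.5158/10 → 3 → D; chars GD.
Square: 2.0966/2 → 1, 3.5158/1 → 3; chars 13.
Subsquare: 0.0966/0.0833333 → 1 → b, 0.5158/0.0416667 → 12 → m; chars bm.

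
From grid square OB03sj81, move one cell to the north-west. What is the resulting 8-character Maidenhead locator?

Longitude extended square 8; −1 → 7.
Latitude extended square 1; +1 → 2.

OB03sj72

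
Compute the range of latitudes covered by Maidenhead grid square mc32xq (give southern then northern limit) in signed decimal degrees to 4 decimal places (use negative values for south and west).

-67.3333, -67.2917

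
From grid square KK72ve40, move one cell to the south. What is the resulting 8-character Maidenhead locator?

KK72vd49

Latitude extended square 0; −1 → -1, wraps to 9, carry into subsquare.
Latitude subsquare e = 4; −1 → 3 = d.
The longitude characters are unchanged.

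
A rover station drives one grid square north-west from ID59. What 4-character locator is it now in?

Longitude square 5; −1 → 4.
Latitude square 9; +1 → 10, wraps to 0, carry into field.
Latitude field D = 3; +1 → 4 = E.

IE40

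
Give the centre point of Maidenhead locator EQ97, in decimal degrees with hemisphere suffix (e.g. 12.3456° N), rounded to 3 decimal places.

77.500° N, 81.000° W

Field E=4, Q=16: +4·20° lon, +16·10° lat → SW at lon -100°, lat 70°.
Square 9, 7: +9·2° lon, +7·1° lat → SW at lon -82°, lat 77°.
Cell spans 2° lon × 1° lat. Centre is SW corner plus half of each.
latitude 77.500° N, longitude 81.000° W.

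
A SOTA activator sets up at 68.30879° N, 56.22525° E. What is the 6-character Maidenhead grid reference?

Shift to the Maidenhead origin (180°W, 90°S): lon 236.2253, lat 158.3088.
Field (20°×10°, letters A–R): lon ⌊236.2253/20⌋ = 11 → L; lat ⌊158.3088/10⌋ = 15 → P.
Square (2°×1°, digits 0–9): lon ⌊16.2253/2⌋ = 8; lat ⌊8.3088/1⌋ = 8.
Subsquare (5′×2.5′, letters a–x): lon ⌊0.2253/0.0833333⌋ = 2 → c; lat ⌊0.3088/0.0416667⌋ = 7 → h.

LP88ch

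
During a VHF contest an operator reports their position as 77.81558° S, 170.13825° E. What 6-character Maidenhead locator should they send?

Add 180° to longitude and 90° to latitude: 350.1382, 12.1844.
Field (20°×10°, letters A–R): lon ⌊350.1382/20⌋ = 17 → R; lat ⌊12.1844/10⌋ = 1 → B.
Square (2°×1°, digits 0–9): lon ⌊10.1382/2⌋ = 5; lat ⌊2.1844/1⌋ = 2.
Subsquare (5′×2.5′, letters a–x): lon ⌊0.1382/0.0833333⌋ = 1 → b; lat ⌊0.1844/0.0416667⌋ = 4 → e.

RB52be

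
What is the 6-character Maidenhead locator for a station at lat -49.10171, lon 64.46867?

ME20fv

Shift to the Maidenhead origin (180°W, 90°S): lon 244.4687, lat 40.8983.
Field (20°×10°, letters A–R): lon ⌊244.4687/20⌋ = 12 → M; lat ⌊40.8983/10⌋ = 4 → E.
Square (2°×1°, digits 0–9): lon ⌊4.4687/2⌋ = 2; lat ⌊0.8983/1⌋ = 0.
Subsquare (5′×2.5′, letters a–x): lon ⌊0.4687/0.0833333⌋ = 5 → f; lat ⌊0.8983/0.0416667⌋ = 21 → v.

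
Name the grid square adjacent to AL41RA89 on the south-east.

AL41ra98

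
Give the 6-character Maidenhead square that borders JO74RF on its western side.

JO74qf

Longitude subsquare r = 17; −1 → 16 = q.
The latitude characters are unchanged.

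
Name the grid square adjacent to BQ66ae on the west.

BQ56xe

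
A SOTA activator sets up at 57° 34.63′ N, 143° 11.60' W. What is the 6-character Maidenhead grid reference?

Add 180° to longitude and 90° to latitude: 36.8067, 147.5772.
Field: 36.8067/20 → 1 → B, 147.5772/10 → 14 → O; chars BO.
Square: 16.8067/2 → 8, 7.5772/1 → 7; chars 87.
Subsquare: 0.8067/0.0833333 → 9 → j, 0.5772/0.0416667 → 13 → n; chars jn.

BO87jn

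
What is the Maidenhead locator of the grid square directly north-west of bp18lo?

BP18kp

Longitude subsquare l = 11; −1 → 10 = k.
Latitude subsquare o = 14; +1 → 15 = p.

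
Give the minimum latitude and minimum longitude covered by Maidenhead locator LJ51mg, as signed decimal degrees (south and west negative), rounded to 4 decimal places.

1.2500, 51.0000

Field L=11, J=9: +11·20° lon, +9·10° lat → SW at lon 40°, lat 0°.
Square 5, 1: +5·2° lon, +1·1° lat → SW at lon 50°, lat 1°.
Subsquare m=12, g=6: +12·0.0833333° lon, +6·0.0416667° lat → SW at lon 51°, lat 1.25°.
latitude 1.2500, longitude 51.0000.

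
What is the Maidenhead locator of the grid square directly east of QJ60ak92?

QJ60bk02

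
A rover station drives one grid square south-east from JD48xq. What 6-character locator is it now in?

Longitude subsquare x = 23; +1 → 24, wraps to 0 = a, carry into square.
Longitude square 4; +1 → 5.
Latitude subsquare q = 16; −1 → 15 = p.

JD58ap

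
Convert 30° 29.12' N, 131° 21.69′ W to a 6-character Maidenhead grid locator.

CM40hl

Offset from 180°W / 90°S: lon 48.6385°, lat 120.4853°.
Field: 48.6385/20 → 2 → C, 120.4853/10 → 12 → M; chars CM.
Square: 8.6385/2 → 4, 0.4853/1 → 0; chars 40.
Subsquare: 0.6385/0.0833333 → 7 → h, 0.4853/0.0416667 → 11 → l; chars hl.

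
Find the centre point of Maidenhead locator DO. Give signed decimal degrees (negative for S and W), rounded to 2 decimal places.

55.00, -110.00

Field D=3, O=14: +3·20° lon, +14·10° lat → SW at lon -120°, lat 50°.
Cell spans 20° lon × 10° lat. Centre is SW corner plus half of each.
latitude 55.00, longitude -110.00.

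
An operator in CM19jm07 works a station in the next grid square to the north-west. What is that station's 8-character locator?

CM19im98

Longitude extended square 0; −1 → -1, wraps to 9, carry into subsquare.
Longitude subsquare j = 9; −1 → 8 = i.
Latitude extended square 7; +1 → 8.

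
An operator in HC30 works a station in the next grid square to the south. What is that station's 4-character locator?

HB39

Latitude square 0; −1 → -1, wraps to 9, carry into field.
Latitude field C = 2; −1 → 1 = B.
The longitude characters are unchanged.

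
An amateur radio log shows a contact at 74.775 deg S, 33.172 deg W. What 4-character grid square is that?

HB35

Shift to the Maidenhead origin (180°W, 90°S): lon 146.83, lat 15.22.
Field: lon ⌊146.83/20⌋ = 7 → H; lat ⌊15.22/10⌋ = 1 → B.
Square: lon ⌊6.83/2⌋ = 3; lat ⌊5.22/1⌋ = 5.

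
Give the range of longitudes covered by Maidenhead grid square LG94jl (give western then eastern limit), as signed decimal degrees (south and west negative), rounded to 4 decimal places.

58.7500, 58.8333

Field L=11, G=6: +11·20° lon, +6·10° lat → SW at lon 40°, lat -30°.
Square 9, 4: +9·2° lon, +4·1° lat → SW at lon 58°, lat -26°.
Subsquare j=9, l=11: +9·0.0833333° lon, +11·0.0416667° lat → SW at lon 58.75°, lat -25.5417°.
Cell spans 0.0833333° lon × 0.0416667° lat.
west 58.7500, east 58.8333.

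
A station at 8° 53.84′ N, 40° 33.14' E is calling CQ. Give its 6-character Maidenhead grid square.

Offset from 180°W / 90°S: lon 220.5523°, lat 98.8973°.
Field (20°×10°, letters A–R): lon ⌊220.5523/20⌋ = 11 → L; lat ⌊98.8973/10⌋ = 9 → J.
Square (2°×1°, digits 0–9): lon ⌊0.5523/2⌋ = 0; lat ⌊8.8973/1⌋ = 8.
Subsquare (5′×2.5′, letters a–x): lon ⌊0.5523/0.0833333⌋ = 6 → g; lat ⌊0.8973/0.0416667⌋ = 21 → v.

LJ08gv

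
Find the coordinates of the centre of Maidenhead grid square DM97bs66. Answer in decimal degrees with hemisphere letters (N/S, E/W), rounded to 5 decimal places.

37.77708° N, 101.86250° W

Field D=3, M=12: +3·20° lon, +12·10° lat → SW at lon -120°, lat 30°.
Square 9, 7: +9·2° lon, +7·1° lat → SW at lon -102°, lat 37°.
Subsquare b=1, s=18: +1·0.0833333° lon, +18·0.0416667° lat → SW at lon -101.917°, lat 37.75°.
Extended square 6, 6: +6·0.00833333° lon, +6·0.00416667° lat → SW at lon -101.867°, lat 37.775°.
Cell spans 0.00833333° lon × 0.00416667° lat. Centre is SW corner plus half of each.
latitude 37.77708° N, longitude 101.86250° W.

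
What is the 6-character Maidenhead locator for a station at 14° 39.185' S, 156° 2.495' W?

Shift to the Maidenhead origin (180°W, 90°S): lon 23.9584, lat 75.3469.
Field (20°×10°, letters A–R): 23.9584/20 → 1 → B, 75.3469/10 → 7 → H; chars BH.
Square (2°×1°, digits 0–9): 3.9584/2 → 1, 5.3469/1 → 5; chars 15.
Subsquare (5′×2.5′, letters a–x): 1.9584/0.0833333 → 23 → x, 0.3469/0.0416667 → 8 → i; chars xi.

BH15xi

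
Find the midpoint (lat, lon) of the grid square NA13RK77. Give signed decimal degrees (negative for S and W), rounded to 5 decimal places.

Field N=13, A=0: +13·20° lon, +0·10° lat → SW at lon 80°, lat -90°.
Square 1, 3: +1·2° lon, +3·1° lat → SW at lon 82°, lat -87°.
Subsquare r=17, k=10: +17·0.0833333° lon, +10·0.0416667° lat → SW at lon 83.4167°, lat -86.5833°.
Extended square 7, 7: +7·0.00833333° lon, +7·0.00416667° lat → SW at lon 83.475°, lat -86.5542°.
Cell spans 0.00833333° lon × 0.00416667° lat. Centre is SW corner plus half of each.
latitude -86.55208, longitude 83.47917.

-86.55208, 83.47917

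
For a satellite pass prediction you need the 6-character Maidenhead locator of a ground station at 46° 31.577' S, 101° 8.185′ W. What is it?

DE93kl

Shift to the Maidenhead origin (180°W, 90°S): lon 78.8636, lat 43.4737.
Field: lon ⌊78.8636/20⌋ = 3 → D; lat ⌊43.4737/10⌋ = 4 → E.
Square: lon ⌊18.8636/2⌋ = 9; lat ⌊3.4737/1⌋ = 3.
Subsquare: lon ⌊0.8636/0.0833333⌋ = 10 → k; lat ⌊0.4737/0.0416667⌋ = 11 → l.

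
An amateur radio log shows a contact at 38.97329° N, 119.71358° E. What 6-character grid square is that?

Offset from 180°W / 90°S: lon 299.7136°, lat 128.9733°.
Field: 299.7136/20 → 14 → O, 128.9733/10 → 12 → M; chars OM.
Square: 19.7136/2 → 9, 8.9733/1 → 8; chars 98.
Subsquare: 1.7136/0.0833333 → 20 → u, 0.9733/0.0416667 → 23 → x; chars ux.

OM98ux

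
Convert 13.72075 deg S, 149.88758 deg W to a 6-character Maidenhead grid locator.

BH56bg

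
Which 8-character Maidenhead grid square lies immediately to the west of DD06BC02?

Longitude extended square 0; −1 → -1, wraps to 9, carry into subsquare.
Longitude subsquare b = 1; −1 → 0 = a.
The latitude characters are unchanged.

DD06ac92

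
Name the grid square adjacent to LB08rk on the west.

LB08qk

Longitude subsquare r = 17; −1 → 16 = q.
The latitude characters are unchanged.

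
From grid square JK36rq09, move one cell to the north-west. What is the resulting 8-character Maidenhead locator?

Longitude extended square 0; −1 → -1, wraps to 9, carry into subsquare.
Longitude subsquare r = 17; −1 → 16 = q.
Latitude extended square 9; +1 → 10, wraps to 0, carry into subsquare.
Latitude subsquare q = 16; +1 → 17 = r.

JK36qr90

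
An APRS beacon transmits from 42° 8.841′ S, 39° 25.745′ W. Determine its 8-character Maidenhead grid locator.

Offset from 180°W / 90°S: lon 140.57092°, lat 47.85265°.
Field: 140.57092/20 → 7 → H, 47.85265/10 → 4 → E; chars HE.
Square: 0.57092/2 → 0, 7.85265/1 → 7; chars 07.
Subsquare: 0.57092/0.0833333 → 6 → g, 0.85265/0.0416667 → 20 → u; chars gu.
Extended square: 0.07092/0.00833333 → 8, 0.01932/0.00416667 → 4; chars 84.

HE07gu84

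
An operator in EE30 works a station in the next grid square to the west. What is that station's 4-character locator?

EE20

Longitude square 3; −1 → 2.
The latitude characters are unchanged.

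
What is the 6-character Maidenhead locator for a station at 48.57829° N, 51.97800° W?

GN48an

Shift to the Maidenhead origin (180°W, 90°S): lon 128.0220, lat 138.5783.
Field (20°×10°, letters A–R): lon ⌊128.0220/20⌋ = 6 → G; lat ⌊138.5783/10⌋ = 13 → N.
Square (2°×1°, digits 0–9): lon ⌊8.0220/2⌋ = 4; lat ⌊8.5783/1⌋ = 8.
Subsquare (5′×2.5′, letters a–x): lon ⌊0.0220/0.0833333⌋ = 0 → a; lat ⌊0.5783/0.0416667⌋ = 13 → n.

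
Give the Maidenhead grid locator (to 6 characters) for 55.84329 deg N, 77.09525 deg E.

MO85nu

Shift to the Maidenhead origin (180°W, 90°S): lon 257.0952, lat 145.8433.
Field: 257.0952/20 → 12 → M, 145.8433/10 → 14 → O; chars MO.
Square: 17.0952/2 → 8, 5.8433/1 → 5; chars 85.
Subsquare: 1.0952/0.0833333 → 13 → n, 0.8433/0.0416667 → 20 → u; chars nu.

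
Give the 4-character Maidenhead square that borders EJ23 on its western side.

EJ13

Longitude square 2; −1 → 1.
The latitude characters are unchanged.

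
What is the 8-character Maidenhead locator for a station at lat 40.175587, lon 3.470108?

JN10re62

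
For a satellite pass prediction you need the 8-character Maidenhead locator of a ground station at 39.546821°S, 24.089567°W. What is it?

HF70wk98

Offset from 180°W / 90°S: lon 155.91043°, lat 50.45318°.
Field: lon ⌊155.91043/20⌋ = 7 → H; lat ⌊50.45318/10⌋ = 5 → F.
Square: lon ⌊15.91043/2⌋ = 7; lat ⌊0.45318/1⌋ = 0.
Subsquare: lon ⌊1.91043/0.0833333⌋ = 22 → w; lat ⌊0.45318/0.0416667⌋ = 10 → k.
Extended square: lon ⌊0.07710/0.00833333⌋ = 9; lat ⌊0.03651/0.00416667⌋ = 8.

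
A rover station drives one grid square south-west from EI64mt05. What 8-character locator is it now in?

EI64lt94

Longitude extended square 0; −1 → -1, wraps to 9, carry into subsquare.
Longitude subsquare m = 12; −1 → 11 = l.
Latitude extended square 5; −1 → 4.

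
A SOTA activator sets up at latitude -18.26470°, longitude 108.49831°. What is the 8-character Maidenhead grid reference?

OH41fr96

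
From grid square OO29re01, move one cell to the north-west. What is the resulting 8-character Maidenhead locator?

OO29qe92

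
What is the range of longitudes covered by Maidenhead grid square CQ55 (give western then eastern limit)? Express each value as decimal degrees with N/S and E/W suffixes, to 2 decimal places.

Field C=2, Q=16: +2·20° lon, +16·10° lat → SW at lon -140°, lat 70°.
Square 5, 5: +5·2° lon, +5·1° lat → SW at lon -130°, lat 75°.
Cell spans 2° lon × 1° lat.
west 130.00° W, east 128.00° W.

130.00° W, 128.00° W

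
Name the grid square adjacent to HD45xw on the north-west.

HD45wx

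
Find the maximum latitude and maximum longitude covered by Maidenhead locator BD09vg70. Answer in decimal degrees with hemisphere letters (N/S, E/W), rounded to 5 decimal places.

Field B=1, D=3: +1·20° lon, +3·10° lat → SW at lon -160°, lat -60°.
Square 0, 9: +0·2° lon, +9·1° lat → SW at lon -160°, lat -51°.
Subsquare v=21, g=6: +21·0.0833333° lon, +6·0.0416667° lat → SW at lon -158.25°, lat -50.75°.
Extended square 7, 0: +7·0.00833333° lon, +0·0.00416667° lat → SW at lon -158.192°, lat -50.75°.
Cell spans 0.00833333° lon × 0.00416667° lat. NE corner is SW corner plus one full cell.
latitude 50.74583° S, longitude 158.18333° W.

50.74583° S, 158.18333° W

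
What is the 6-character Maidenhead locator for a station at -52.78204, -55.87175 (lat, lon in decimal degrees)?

Shift to the Maidenhead origin (180°W, 90°S): lon 124.1283, lat 37.2180.
Field: lon ⌊124.1283/20⌋ = 6 → G; lat ⌊37.2180/10⌋ = 3 → D.
Square: lon ⌊4.1283/2⌋ = 2; lat ⌊7.2180/1⌋ = 7.
Subsquare: lon ⌊0.1283/0.0833333⌋ = 1 → b; lat ⌊0.2180/0.0416667⌋ = 5 → f.

GD27bf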